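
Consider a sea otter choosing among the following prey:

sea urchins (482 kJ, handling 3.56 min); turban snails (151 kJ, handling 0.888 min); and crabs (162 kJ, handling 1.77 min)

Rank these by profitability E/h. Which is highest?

In descending order of E/h:
turban snails: 151/0.888 = 170 kJ/min
sea urchins: 482/3.56 = 135 kJ/min
crabs: 162/1.77 = 91.5 kJ/min

turban snails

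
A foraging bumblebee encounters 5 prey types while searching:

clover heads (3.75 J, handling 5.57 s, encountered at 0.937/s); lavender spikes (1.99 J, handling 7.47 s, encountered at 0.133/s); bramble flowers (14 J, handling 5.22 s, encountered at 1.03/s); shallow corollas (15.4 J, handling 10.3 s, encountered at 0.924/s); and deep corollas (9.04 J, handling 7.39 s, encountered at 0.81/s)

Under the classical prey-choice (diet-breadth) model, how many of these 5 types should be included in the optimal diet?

Profitabilities (E/h, J/s): bramble flowers 2.68, shallow corollas 1.5, deep corollas 1.22, clover heads 0.673, lavender spikes 0.266. Add prey in this order while the next type's profitability exceeds the intake rate on those already taken.
Rate on top 1: 2.261. shallow corollas: 1.5 < 2.261 → exclude; stop.
Optimal diet: bramble flowers — 1 of 5 types.

1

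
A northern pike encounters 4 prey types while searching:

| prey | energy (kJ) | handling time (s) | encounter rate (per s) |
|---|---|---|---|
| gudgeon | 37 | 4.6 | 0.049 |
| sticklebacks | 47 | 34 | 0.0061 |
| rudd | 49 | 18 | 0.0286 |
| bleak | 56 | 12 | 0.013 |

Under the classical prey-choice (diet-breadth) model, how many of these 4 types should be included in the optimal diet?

Profitabilities (E/h, kJ/s): gudgeon 8.04, bleak 4.67, rudd 2.72, sticklebacks 1.38. Add prey in this order while the next type's profitability exceeds the intake rate on those already taken.
Rate on top 1: 1.48. bleak: 4.67 > 1.48 → include.
Rate on top 2: 1.839. rudd: 2.72 > 1.839 → include.
Rate on top 3: 2.079. sticklebacks: 1.38 < 2.079 → exclude; stop.
Optimal diet: gudgeon, bleak, rudd — 3 of 4 types.

3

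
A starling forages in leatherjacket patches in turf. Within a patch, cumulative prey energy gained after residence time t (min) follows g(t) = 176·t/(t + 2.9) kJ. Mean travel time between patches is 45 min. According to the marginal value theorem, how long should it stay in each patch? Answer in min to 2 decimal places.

Optimal t* satisfies g'(t*) = g(t*)/(T + t*).
g'(t) = 176·2.9/(t + 2.9)². Setting 176·2.9/(t+2.9)² = 176t/[(t+2.9)(45+t)] gives 2.9(45+t) = t(t+2.9), so t² = 2.9×45 = 130.5.
t* = √130.5 = 11.42 min.

11.42 min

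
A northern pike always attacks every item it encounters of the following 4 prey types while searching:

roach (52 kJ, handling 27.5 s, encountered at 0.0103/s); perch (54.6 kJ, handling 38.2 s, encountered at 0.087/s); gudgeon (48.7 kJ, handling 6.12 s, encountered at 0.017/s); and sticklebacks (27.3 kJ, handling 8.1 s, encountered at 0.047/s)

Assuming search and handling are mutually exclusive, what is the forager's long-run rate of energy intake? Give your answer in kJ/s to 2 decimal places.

1.45 kJ/s

R = (0.0103×52 + 0.087×54.6 + 0.017×48.7 + 0.047×27.3) / (1 + 0.0103×27.5 + 0.087×38.2 + 0.017×6.12 + 0.047×8.1) = 7.397/5.091 = 1.453 kJ/s.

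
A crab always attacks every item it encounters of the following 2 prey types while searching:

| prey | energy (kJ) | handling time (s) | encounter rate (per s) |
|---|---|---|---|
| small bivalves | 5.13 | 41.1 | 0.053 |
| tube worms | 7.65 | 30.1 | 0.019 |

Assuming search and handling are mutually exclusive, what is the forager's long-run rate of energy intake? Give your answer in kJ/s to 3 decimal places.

0.111 kJ/s

Energy encountered per unit search time: 0.053×5.13 + 0.019×7.65 = 0.4172 kJ/s.
Handling time per unit search time: 0.053×41.1 + 0.019×30.1 = 2.75.
Rate = 0.4172/(1 + 2.75) = 0.1113 kJ/s.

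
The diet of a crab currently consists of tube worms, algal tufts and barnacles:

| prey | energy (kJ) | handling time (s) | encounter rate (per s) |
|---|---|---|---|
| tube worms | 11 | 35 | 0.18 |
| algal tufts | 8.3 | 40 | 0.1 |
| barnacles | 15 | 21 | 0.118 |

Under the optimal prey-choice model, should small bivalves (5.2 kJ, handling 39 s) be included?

No

Intake rate on the current diet: R = (0.18×11 + 0.1×8.3 + 0.118×15) / (1 + 0.18×35 + 0.1×40 + 0.118×21) = 4.58/13.78 = 0.3324 kJ/s.
Profitability of small bivalves: 5.2/39 = 0.1333 kJ/s.
Since 0.1333 < R, time spent handling small bivalves is better spent searching.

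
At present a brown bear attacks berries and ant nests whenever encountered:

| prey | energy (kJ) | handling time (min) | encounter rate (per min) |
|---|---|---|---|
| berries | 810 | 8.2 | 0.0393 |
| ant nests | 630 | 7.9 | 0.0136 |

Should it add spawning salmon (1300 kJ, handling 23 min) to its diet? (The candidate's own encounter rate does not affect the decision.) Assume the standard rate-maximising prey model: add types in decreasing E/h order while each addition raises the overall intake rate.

Yes

On berries and ant nests alone, R = ΣλE/(1+Σλh) = 40.4/1.43 = 28.26 kJ/min.
spawning salmon: E/h = 1300/23 = 56.52 kJ/min.
Since 56.52 > R, including spawning salmon increases the long-run rate.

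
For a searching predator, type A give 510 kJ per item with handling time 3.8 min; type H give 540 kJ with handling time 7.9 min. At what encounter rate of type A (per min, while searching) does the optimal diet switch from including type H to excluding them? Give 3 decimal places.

0.273 per min

At the threshold, the rate on type A alone equals the profitability of type H: λ·510/(1 + λ·3.8) = 540/7.9 = 68.35.
Rearranging, λ(510 − 68.35×3.8) = 68.35, so λ = 68.35/250.3 = 0.2731 per min.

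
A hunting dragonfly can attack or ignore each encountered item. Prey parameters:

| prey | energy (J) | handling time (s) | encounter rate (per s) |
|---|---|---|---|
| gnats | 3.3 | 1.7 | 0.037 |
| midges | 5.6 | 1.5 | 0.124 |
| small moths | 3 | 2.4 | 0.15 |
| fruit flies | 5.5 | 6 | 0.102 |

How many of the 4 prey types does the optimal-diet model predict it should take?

4

E/h in descending order: midges 3.73, gnats 1.94, small moths 1.25, fruit flies 0.917 J/s. The optimal diet is the largest prefix of this list for which every included type satisfies E_i/h_i > R on the types above it.
Rate on top 1: 0.5855. gnats: 1.94 > 0.5855 → include.
Rate on top 2: 0.6538. small moths: 1.25 > 0.6538 → include.
Rate on top 3: 0.7872. fruit flies: 0.917 > 0.7872 → include.
Optimal diet: midges, gnats, small moths, fruit flies — 4 of 4 types.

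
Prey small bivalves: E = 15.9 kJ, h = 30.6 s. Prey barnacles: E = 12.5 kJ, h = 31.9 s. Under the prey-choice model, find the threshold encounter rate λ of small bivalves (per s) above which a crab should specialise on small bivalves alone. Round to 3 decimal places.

0.100 per s

Drop barnacles once their profitability E₂/h₂ falls below the rate achievable on small bivalves alone: E₂/h₂ = λE₁/(1 + λh₁).
Solve for λ: λE₁h₂ = E₂(1 + λh₁) → λ(E₁h₂ − E₂h₁) = E₂ → λ = E₂/(E₁h₂ − E₂h₁).
λ = 12.5/(15.9×31.9 − 12.5×30.6) = 12.5/124.7 = 0.1002 per s.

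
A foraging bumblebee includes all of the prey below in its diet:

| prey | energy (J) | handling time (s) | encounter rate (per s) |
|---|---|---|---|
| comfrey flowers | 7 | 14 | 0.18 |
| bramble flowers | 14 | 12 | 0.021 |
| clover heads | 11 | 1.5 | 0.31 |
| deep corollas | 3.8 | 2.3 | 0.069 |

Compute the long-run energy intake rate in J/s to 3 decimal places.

R = Σλ_iE_i / (1 + Σλ_ih_i)
Numerator: 0.18×7 + 0.021×14 + 0.31×11 + 0.069×3.8 = 5.226
Denominator: 1 + 0.18×14 + 0.021×12 + 0.31×1.5 + 0.069×2.3 = 4.396
R = 5.226/4.396 = 1.189 J/s

1.189 J/s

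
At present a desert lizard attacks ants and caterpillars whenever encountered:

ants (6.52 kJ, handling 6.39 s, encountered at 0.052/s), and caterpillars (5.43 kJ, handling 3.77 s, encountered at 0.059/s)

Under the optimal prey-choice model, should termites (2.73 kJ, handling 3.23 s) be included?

Intake rate on the current diet: R = (0.052×6.52 + 0.059×5.43) / (1 + 0.052×6.39 + 0.059×3.77) = 0.6594/1.555 = 0.4241 kJ/s.
Profitability of termites: 2.73/3.23 = 0.8452 kJ/s.
Since 0.8452 > R, including termites increases the long-run rate.

Yes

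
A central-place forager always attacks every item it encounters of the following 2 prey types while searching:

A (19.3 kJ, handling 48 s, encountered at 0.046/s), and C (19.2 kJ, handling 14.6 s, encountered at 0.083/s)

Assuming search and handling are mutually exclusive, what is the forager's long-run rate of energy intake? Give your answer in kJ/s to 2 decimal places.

R = (0.046×19.3 + 0.083×19.2) / (1 + 0.046×48 + 0.083×14.6) = 2.481/4.42 = 0.5614 kJ/s.

0.56 kJ/s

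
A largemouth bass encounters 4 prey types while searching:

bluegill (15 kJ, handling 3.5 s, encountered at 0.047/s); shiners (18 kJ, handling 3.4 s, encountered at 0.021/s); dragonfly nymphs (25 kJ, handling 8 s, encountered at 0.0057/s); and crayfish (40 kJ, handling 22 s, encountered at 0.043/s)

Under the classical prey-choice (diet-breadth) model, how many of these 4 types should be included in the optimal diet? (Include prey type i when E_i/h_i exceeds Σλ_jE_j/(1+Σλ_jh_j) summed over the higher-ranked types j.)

4

Profitabilities (E/h, kJ/s): shiners 5.29, bluegill 4.29, dragonfly nymphs 3.12, crayfish 1.82. Add prey in this order while the next type's profitability exceeds the intake rate on those already taken.
Rate on top 1: 0.3528. bluegill: 4.29 > 0.3528 → include.
Rate on top 2: 0.8763. dragonfly nymphs: 3.12 > 0.8763 → include.
Rate on top 3: 0.9563. crayfish: 1.82 > 0.9563 → include.
Optimal diet: shiners, bluegill, dragonfly nymphs, crayfish — 4 of 4 types.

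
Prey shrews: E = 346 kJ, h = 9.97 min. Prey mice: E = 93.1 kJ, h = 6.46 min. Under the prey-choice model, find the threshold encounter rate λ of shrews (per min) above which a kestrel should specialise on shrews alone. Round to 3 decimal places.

The zero-one rule: include mice iff E₂/h₂ > λE₁/(1+λh₁). Equality gives the switch point.
λE₁h₂ = E₂ + λE₂h₁ ⇒ λ = E₂/(E₁h₂ − E₂h₁) = 93.1/(2235 − 928.2) = 0.07123 per min.

0.071 per min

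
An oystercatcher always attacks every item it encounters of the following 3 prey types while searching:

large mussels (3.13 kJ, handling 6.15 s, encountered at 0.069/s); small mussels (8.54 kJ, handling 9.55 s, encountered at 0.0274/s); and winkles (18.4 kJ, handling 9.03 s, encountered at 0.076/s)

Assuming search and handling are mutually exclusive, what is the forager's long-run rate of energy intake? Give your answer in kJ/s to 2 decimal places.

R = (0.069×3.13 + 0.0274×8.54 + 0.076×18.4) / (1 + 0.069×6.15 + 0.0274×9.55 + 0.076×9.03) = 1.848/2.372 = 0.7791 kJ/s.

0.78 kJ/s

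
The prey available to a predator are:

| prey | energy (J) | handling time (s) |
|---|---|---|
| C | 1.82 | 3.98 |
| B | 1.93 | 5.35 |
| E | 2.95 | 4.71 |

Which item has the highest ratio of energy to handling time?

E

In descending order of E/h:
E: 2.95/4.71 = 0.626 J/s
C: 1.82/3.98 = 0.457 J/s
B: 1.93/5.35 = 0.361 J/s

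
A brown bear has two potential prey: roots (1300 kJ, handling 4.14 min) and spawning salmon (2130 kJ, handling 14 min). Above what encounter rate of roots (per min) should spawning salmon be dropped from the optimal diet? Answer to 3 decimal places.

The zero-one rule: include spawning salmon iff E₂/h₂ > λE₁/(1+λh₁). Equality gives the switch point.
λE₁h₂ = E₂ + λE₂h₁ ⇒ λ = E₂/(E₁h₂ − E₂h₁) = 2130/(1.82e+04 − 8818) = 0.227 per min.

0.227 per min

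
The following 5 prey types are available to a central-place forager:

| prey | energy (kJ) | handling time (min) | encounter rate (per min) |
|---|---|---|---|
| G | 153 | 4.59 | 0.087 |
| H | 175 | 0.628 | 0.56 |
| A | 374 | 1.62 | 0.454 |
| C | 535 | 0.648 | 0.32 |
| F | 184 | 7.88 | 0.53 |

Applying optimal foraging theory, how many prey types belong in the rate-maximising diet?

3

Profitabilities (E/h, kJ/min): C 826, H 279, A 231, G 33.3, F 23.4. Add prey in this order while the next type's profitability exceeds the intake rate on those already taken.
Rate on top 1: 141.8. H: 279 > 141.8 → include.
Rate on top 2: 172.7. A: 231 > 172.7 → include.
Rate on top 3: 191.3. G: 33.3 < 191.3 → exclude; stop.
Optimal diet: C, H, A — 3 of 5 types.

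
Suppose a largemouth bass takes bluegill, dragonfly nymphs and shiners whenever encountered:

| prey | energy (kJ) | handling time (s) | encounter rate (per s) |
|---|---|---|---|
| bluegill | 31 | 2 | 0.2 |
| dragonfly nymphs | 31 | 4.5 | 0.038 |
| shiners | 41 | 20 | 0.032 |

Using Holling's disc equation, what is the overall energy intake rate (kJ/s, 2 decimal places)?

3.93 kJ/s

R = Σλ_iE_i / (1 + Σλ_ih_i)
Numerator: 0.2×31 + 0.038×31 + 0.032×41 = 8.69
Denominator: 1 + 0.2×2 + 0.038×4.5 + 0.032×20 = 2.211
R = 8.69/2.211 = 3.93 kJ/s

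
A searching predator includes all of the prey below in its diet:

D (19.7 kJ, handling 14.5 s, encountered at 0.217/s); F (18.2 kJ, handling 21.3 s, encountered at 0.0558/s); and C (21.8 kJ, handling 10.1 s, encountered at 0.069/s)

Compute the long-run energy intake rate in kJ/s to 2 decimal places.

1.13 kJ/s

R = (0.217×19.7 + 0.0558×18.2 + 0.069×21.8) / (1 + 0.217×14.5 + 0.0558×21.3 + 0.069×10.1) = 6.795/6.032 = 1.126 kJ/s.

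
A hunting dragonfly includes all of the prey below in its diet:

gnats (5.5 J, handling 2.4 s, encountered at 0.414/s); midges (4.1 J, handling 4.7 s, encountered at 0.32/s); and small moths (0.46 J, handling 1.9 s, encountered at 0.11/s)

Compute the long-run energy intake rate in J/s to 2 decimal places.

0.98 J/s

R = Σλ_iE_i / (1 + Σλ_ih_i)
Numerator: 0.414×5.5 + 0.32×4.1 + 0.11×0.46 = 3.64
Denominator: 1 + 0.414×2.4 + 0.32×4.7 + 0.11×1.9 = 3.707
R = 3.64/3.707 = 0.9819 J/s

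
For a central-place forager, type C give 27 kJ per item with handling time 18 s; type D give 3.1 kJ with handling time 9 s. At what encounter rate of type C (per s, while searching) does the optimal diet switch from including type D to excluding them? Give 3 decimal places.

The zero-one rule: include type D iff E₂/h₂ > λE₁/(1+λh₁). Equality gives the switch point.
λE₁h₂ = E₂ + λE₂h₁ ⇒ λ = E₂/(E₁h₂ − E₂h₁) = 3.1/(243 − 55.8) = 0.01656 per s.

0.017 per s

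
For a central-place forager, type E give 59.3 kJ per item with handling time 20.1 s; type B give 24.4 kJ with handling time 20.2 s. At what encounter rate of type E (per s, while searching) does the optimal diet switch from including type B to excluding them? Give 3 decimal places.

The zero-one rule: include type B iff E₂/h₂ > λE₁/(1+λh₁). Equality gives the switch point.
λE₁h₂ = E₂ + λE₂h₁ ⇒ λ = E₂/(E₁h₂ − E₂h₁) = 24.4/(1198 − 490.4) = 0.03449 per s.

0.034 per s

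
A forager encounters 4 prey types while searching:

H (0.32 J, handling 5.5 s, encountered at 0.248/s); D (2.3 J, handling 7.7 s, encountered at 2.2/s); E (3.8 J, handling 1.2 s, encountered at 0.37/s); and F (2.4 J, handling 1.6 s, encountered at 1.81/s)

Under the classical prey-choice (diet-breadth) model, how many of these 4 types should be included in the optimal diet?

2

E/h in descending order: E 3.17, F 1.5, D 0.299, H 0.0582 J/s. The optimal diet is the largest prefix of this list for which every included type satisfies E_i/h_i > R on the types above it.
Rate on top 1: 0.9737. F: 1.5 > 0.9737 → include.
Rate on top 2: 1.325. D: 0.299 < 1.325 → exclude; stop.
Optimal diet: E, F — 2 of 4 types.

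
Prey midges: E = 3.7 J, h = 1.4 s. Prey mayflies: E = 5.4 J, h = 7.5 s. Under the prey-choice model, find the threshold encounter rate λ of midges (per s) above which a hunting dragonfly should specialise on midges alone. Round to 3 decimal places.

0.267 per s

Drop mayflies once their profitability E₂/h₂ falls below the rate achievable on midges alone: E₂/h₂ = λE₁/(1 + λh₁).
Solve for λ: λE₁h₂ = E₂(1 + λh₁) → λ(E₁h₂ − E₂h₁) = E₂ → λ = E₂/(E₁h₂ − E₂h₁).
λ = 5.4/(3.7×7.5 − 5.4×1.4) = 5.4/20.19 = 0.2675 per s.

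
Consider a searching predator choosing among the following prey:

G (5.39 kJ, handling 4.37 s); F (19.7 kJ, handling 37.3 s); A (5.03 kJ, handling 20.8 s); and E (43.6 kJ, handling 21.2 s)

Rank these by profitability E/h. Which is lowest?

Profitability E/h (kJ/s): G = 5.39/4.37 = 1.23, F = 19.7/37.3 = 0.528, A = 5.03/20.8 = 0.242, E = 43.6/21.2 = 2.06.
Ranked: E > G > F > A.

A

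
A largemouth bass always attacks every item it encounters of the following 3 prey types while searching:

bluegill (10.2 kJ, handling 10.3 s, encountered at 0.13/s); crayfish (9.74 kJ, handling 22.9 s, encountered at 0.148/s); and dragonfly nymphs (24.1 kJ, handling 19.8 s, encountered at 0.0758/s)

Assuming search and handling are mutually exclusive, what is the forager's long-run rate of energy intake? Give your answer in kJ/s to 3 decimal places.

0.636 kJ/s

R = Σλ_iE_i / (1 + Σλ_ih_i)
Numerator: 0.13×10.2 + 0.148×9.74 + 0.0758×24.1 = 4.594
Denominator: 1 + 0.13×10.3 + 0.148×22.9 + 0.0758×19.8 = 7.229
R = 4.594/7.229 = 0.6355 kJ/s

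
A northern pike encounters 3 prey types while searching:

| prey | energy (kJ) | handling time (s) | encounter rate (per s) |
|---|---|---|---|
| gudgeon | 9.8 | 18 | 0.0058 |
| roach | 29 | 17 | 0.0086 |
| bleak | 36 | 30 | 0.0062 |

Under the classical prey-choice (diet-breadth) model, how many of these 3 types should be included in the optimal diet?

3

Profitabilities (E/h, kJ/s): roach 1.71, bleak 1.2, gudgeon 0.544. Add prey in this order while the next type's profitability exceeds the intake rate on those already taken.
Rate on top 1: 0.2176. bleak: 1.2 > 0.2176 → include.
Rate on top 2: 0.3548. gudgeon: 0.544 > 0.3548 → include.
Optimal diet: roach, bleak, gudgeon — 3 of 3 types.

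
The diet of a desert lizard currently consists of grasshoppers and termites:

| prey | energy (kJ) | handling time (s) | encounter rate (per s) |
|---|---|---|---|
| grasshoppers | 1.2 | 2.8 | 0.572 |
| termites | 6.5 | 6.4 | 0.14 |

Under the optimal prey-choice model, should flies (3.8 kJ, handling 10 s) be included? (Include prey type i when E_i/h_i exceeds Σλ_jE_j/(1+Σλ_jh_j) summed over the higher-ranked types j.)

No

Intake rate on the current diet: R = (0.572×1.2 + 0.14×6.5) / (1 + 0.572×2.8 + 0.14×6.4) = 1.596/3.498 = 0.4564 kJ/s.
Profitability of flies: 3.8/10 = 0.38 kJ/s.
Since 0.38 < R, time spent handling flies is better spent searching.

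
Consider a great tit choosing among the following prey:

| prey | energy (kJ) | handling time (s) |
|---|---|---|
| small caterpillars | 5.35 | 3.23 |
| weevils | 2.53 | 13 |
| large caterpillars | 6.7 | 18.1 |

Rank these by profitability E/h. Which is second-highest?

large caterpillars

Profitability E/h (kJ/s): small caterpillars = 5.35/3.23 = 1.66, weevils = 2.53/13 = 0.195, large caterpillars = 6.7/18.1 = 0.37.
Ranked: small caterpillars > large caterpillars > weevils.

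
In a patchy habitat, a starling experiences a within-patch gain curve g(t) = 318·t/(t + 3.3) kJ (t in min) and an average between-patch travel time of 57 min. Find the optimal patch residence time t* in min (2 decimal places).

Maximise g(t)/(T+t): set derivative to zero → g'(t)(T+t) = g(t).
g'(t) = 318·3.3/(t + 3.3)². Setting 318·3.3/(t+3.3)² = 318t/[(t+3.3)(57+t)] gives 3.3(57+t) = t(t+3.3), so t² = 3.3×57 = 188.1.
t* = √188.1 = 13.71 min.

13.71 min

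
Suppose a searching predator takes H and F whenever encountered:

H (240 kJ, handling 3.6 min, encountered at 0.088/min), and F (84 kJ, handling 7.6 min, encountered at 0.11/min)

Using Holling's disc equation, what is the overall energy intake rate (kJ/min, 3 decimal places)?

14.103 kJ/min

R = (0.088×240 + 0.11×84) / (1 + 0.088×3.6 + 0.11×7.6) = 30.36/2.153 = 14.1 kJ/min.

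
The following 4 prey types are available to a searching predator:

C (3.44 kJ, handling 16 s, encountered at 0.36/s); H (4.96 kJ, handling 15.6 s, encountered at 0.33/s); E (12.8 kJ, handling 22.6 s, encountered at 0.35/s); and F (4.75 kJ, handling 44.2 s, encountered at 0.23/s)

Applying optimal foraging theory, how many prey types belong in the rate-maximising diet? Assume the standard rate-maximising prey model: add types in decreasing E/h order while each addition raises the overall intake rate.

1

Profitabilities (E/h, kJ/s): E 0.566, H 0.318, C 0.215, F 0.107. Add prey in this order while the next type's profitability exceeds the intake rate on those already taken.
Rate on top 1: 0.5028. H: 0.318 < 0.5028 → exclude; stop.
Optimal diet: E — 1 of 4 types.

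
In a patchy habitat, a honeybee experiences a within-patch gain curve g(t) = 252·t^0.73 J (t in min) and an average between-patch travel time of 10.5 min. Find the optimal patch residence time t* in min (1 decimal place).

Optimal t* satisfies g'(t*) = g(t*)/(T + t*).
g'(t) = 0.73·252·t^-0.27. Setting 0.73·252·t^-0.27 = 252·t^0.73/(10.5+t) gives 0.73(10.5+t) = t, so 0.27·t = 0.73×10.5.
t* = 0.73×10.5/0.27 = 28.39 min.

28.4 min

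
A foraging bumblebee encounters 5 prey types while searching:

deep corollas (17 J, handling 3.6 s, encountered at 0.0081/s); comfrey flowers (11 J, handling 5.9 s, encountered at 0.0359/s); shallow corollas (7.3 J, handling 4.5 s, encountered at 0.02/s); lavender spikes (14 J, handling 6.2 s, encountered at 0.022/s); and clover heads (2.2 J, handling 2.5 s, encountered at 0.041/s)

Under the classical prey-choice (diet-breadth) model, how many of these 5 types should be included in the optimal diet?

Rank by E/h (J/s): deep corollas 4.72, lavender spikes 2.26, comfrey flowers 1.86, shallow corollas 1.62, clover heads 0.88. Include each in turn until the next type's E/h falls below the running intake rate.
Rate on top 1: 0.1338. lavender spikes: 2.26 > 0.1338 → include.
Rate on top 2: 0.3824. comfrey flowers: 1.86 > 0.3824 → include.
Rate on top 3: 0.6103. shallow corollas: 1.62 > 0.6103 → include.
Rate on top 4: 0.6724. clover heads: 0.88 > 0.6724 → include.
Optimal diet: deep corollas, lavender spikes, comfrey flowers, shallow corollas, clover heads — 5 of 5 types.

5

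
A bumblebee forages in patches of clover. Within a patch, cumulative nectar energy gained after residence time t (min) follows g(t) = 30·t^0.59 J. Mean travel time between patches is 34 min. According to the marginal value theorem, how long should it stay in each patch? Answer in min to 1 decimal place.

Optimal t* satisfies g'(t*) = g(t*)/(T + t*).
g'(t) = 0.59·30·t^-0.41. Setting 0.59·30·t^-0.41 = 30·t^0.59/(34+t) gives 0.59(34+t) = t, so 0.41·t = 0.59×34.
t* = 0.59×34/0.41 = 48.93 min.

48.9 min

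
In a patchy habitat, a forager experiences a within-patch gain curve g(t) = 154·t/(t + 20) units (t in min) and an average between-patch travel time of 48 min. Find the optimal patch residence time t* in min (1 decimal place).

Maximise g(t)/(T+t): set derivative to zero → g'(t)(T+t) = g(t).
g'(t) = 154·20/(t + 20)². Setting 154·20/(t+20)² = 154t/[(t+20)(48+t)] gives 20(48+t) = t(t+20), so t² = 20×48 = 960.
t* = √960 = 30.98 min.

31.0 min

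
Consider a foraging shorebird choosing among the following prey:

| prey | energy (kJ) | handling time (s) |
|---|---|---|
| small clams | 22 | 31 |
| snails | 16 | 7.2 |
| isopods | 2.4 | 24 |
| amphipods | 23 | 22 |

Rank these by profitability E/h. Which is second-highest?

In descending order of E/h:
snails: 16/7.2 = 2.22 kJ/s
amphipods: 23/22 = 1.05 kJ/s
small clams: 22/31 = 0.71 kJ/s
isopods: 2.4/24 = 0.1 kJ/s

amphipods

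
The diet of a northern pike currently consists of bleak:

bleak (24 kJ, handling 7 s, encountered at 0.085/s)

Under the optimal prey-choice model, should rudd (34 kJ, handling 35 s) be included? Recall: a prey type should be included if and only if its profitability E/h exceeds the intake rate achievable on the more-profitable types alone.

On bleak alone, R = ΣλE/(1+Σλh) = 2.04/1.595 = 1.279 kJ/s.
Profitability of rudd: 34/35 = 0.9714 kJ/s.
Since 0.9714 < R, time spent handling rudd is better spent searching.

No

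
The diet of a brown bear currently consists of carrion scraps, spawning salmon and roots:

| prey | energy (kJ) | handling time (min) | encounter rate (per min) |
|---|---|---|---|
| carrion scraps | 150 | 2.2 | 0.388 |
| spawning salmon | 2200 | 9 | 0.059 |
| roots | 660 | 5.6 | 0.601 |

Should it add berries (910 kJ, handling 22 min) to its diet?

No

Intake rate on the current diet: R = (0.388×150 + 0.059×2200 + 0.601×660) / (1 + 0.388×2.2 + 0.059×9 + 0.601×5.6) = 584.7/5.75 = 101.7 kJ/min.
berries: E/h = 910/22 = 41.36 kJ/min.
41.36 < 101.7, so adding berries would lower the average — exclude it.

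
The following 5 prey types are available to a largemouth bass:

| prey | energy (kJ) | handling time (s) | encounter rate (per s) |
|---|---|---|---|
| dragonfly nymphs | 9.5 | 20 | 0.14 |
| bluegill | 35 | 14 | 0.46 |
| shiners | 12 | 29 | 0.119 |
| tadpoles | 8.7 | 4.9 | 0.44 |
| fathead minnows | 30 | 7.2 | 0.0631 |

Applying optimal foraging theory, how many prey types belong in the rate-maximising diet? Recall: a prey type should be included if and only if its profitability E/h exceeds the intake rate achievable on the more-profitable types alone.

E/h in descending order: fathead minnows 4.17, bluegill 2.5, tadpoles 1.78, dragonfly nymphs 0.475, shiners 0.414 kJ/s. The optimal diet is the largest prefix of this list for which every included type satisfies E_i/h_i > R on the types above it.
Rate on top 1: 1.302. bluegill: 2.5 > 1.302 → include.
Rate on top 2: 2.279. tadpoles: 1.78 < 2.279 → exclude; stop.
Optimal diet: fathead minnows, bluegill — 2 of 5 types.

2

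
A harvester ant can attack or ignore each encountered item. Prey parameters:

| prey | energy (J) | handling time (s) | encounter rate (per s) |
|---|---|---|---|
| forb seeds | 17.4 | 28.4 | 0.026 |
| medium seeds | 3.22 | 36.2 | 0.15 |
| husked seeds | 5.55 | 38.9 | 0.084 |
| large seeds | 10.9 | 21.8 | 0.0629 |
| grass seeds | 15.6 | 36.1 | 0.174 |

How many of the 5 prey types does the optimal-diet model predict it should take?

3

Profitabilities (E/h, J/s): forb seeds 0.613, large seeds 0.5, grass seeds 0.432, husked seeds 0.143, medium seeds 0.089. Add prey in this order while the next type's profitability exceeds the intake rate on those already taken.
Rate on top 1: 0.2602. large seeds: 0.5 > 0.2602 → include.
Rate on top 2: 0.366. grass seeds: 0.432 > 0.366 → include.
Rate on top 3: 0.4102. husked seeds: 0.143 < 0.4102 → exclude; stop.
Optimal diet: forb seeds, large seeds, grass seeds — 3 of 5 types.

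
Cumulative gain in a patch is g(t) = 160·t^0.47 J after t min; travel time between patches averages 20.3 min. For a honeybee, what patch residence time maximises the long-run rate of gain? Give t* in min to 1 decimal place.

18.0 min

Maximise g(t)/(T+t): set derivative to zero → g'(t)(T+t) = g(t).
g'(t) = 0.47·160·t^-0.53. Setting 0.47·160·t^-0.53 = 160·t^0.47/(20.3+t) gives 0.47(20.3+t) = t, so 0.53·t = 0.47×20.3.
t* = 0.47×20.3/0.53 = 18 min.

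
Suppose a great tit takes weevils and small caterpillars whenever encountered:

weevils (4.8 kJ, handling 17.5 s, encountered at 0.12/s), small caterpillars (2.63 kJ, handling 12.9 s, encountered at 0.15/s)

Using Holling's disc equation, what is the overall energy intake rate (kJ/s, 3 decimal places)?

R = Σλ_iE_i / (1 + Σλ_ih_i)
Numerator: 0.12×4.8 + 0.15×2.63 = 0.9705
Denominator: 1 + 0.12×17.5 + 0.15×12.9 = 5.035
R = 0.9705/5.035 = 0.1928 kJ/s

0.193 kJ/s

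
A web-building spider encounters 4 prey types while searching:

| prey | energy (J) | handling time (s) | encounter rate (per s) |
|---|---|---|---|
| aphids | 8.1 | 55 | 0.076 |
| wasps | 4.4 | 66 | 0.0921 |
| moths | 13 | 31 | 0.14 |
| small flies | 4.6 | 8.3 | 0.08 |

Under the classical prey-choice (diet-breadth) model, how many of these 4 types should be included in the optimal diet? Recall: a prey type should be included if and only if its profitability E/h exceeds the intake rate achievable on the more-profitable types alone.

2

E/h in descending order: small flies 0.554, moths 0.419, aphids 0.147, wasps 0.0667 J/s. The optimal diet is the largest prefix of this list for which every included type satisfies E_i/h_i > R on the types above it.
Rate on top 1: 0.2212. moths: 0.419 > 0.2212 → include.
Rate on top 2: 0.3644. aphids: 0.147 < 0.3644 → exclude; stop.
Optimal diet: small flies, moths — 2 of 4 types.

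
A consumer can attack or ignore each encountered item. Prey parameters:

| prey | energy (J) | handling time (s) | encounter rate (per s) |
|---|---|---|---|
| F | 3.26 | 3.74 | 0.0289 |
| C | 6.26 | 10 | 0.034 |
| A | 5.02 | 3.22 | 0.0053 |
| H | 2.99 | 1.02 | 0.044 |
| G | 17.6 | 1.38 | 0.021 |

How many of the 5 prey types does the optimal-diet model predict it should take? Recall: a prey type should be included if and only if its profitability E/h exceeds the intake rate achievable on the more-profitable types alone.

5

Profitabilities (E/h, J/s): G 12.8, H 2.93, A 1.56, F 0.872, C 0.626. Add prey in this order while the next type's profitability exceeds the intake rate on those already taken.
Rate on top 1: 0.3592. H: 2.93 > 0.3592 → include.
Rate on top 2: 0.4667. A: 1.56 > 0.4667 → include.
Rate on top 3: 0.4838. F: 0.872 > 0.4838 → include.
Rate on top 4: 0.5187. C: 0.626 > 0.5187 → include.
Optimal diet: G, H, A, F, C — 5 of 5 types.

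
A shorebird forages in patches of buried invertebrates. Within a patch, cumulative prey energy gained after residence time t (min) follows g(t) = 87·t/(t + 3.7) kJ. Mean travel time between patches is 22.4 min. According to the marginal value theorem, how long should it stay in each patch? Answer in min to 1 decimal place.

By the marginal value theorem, leave when the instantaneous gain rate g'(t) equals the habitat-wide average g(t)/(T + t).
g'(t) = 87·3.7/(t + 3.7)². Setting 87·3.7/(t+3.7)² = 87t/[(t+3.7)(22.4+t)] gives 3.7(22.4+t) = t(t+3.7), so t² = 3.7×22.4 = 82.88.
t* = √82.88 = 9.104 min.

9.1 min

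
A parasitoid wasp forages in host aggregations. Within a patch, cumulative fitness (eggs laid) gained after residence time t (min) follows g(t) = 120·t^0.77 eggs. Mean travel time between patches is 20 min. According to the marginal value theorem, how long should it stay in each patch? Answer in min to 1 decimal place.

Optimal t* satisfies g'(t*) = g(t*)/(T + t*).
g'(t) = 0.77·120·t^-0.23. Setting 0.77·120·t^-0.23 = 120·t^0.77/(20+t) gives 0.77(20+t) = t, so 0.23·t = 0.77×20.
t* = 0.77×20/0.23 = 66.96 min.

67.0 min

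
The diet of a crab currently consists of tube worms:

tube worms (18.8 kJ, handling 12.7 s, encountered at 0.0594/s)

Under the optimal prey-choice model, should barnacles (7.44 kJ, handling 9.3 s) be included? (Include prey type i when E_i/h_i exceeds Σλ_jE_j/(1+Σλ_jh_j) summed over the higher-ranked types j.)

Current rate: (0.0594×18.8)/(1 + 0.0594×12.7) = 0.6365 kJ/s.
Profitability of barnacles: 7.44/9.3 = 0.8 kJ/s.
0.8 > 0.6365, so adding barnacles raises the average — include it.

Yes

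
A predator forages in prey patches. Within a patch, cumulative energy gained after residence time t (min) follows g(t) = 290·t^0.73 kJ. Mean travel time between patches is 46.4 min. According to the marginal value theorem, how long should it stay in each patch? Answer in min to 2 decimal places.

125.45 min

Maximise g(t)/(T+t): set derivative to zero → g'(t)(T+t) = g(t).
g'(t) = 0.73·290·t^-0.27. Setting 0.73·290·t^-0.27 = 290·t^0.73/(46.4+t) gives 0.73(46.4+t) = t, so 0.27·t = 0.73×46.4.
t* = 0.73×46.4/0.27 = 125.5 min.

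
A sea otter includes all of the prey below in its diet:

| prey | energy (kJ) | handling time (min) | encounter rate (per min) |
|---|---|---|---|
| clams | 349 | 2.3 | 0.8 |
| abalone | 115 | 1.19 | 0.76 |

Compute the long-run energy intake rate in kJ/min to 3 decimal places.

97.906 kJ/min

R = (0.8×349 + 0.76×115) / (1 + 0.8×2.3 + 0.76×1.19) = 366.6/3.744 = 97.91 kJ/min.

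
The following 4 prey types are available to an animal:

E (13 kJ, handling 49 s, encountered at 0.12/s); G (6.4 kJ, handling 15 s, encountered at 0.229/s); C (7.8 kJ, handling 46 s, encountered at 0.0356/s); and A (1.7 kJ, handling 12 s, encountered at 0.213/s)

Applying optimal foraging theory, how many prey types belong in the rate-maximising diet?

E/h in descending order: G 0.427, E 0.265, C 0.17, A 0.142 kJ/s. The optimal diet is the largest prefix of this list for which every included type satisfies E_i/h_i > R on the types above it.
Rate on top 1: 0.3305. E: 0.265 < 0.3305 → exclude; stop.
Optimal diet: G — 1 of 4 types.

1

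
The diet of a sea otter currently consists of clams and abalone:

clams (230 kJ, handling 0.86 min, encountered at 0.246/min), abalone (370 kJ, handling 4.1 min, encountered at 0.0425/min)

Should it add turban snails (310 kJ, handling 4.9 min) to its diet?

Yes

On clams and abalone alone, R = ΣλE/(1+Σλh) = 72.31/1.386 = 52.18 kJ/min.
Profitability of turban snails: 310/4.9 = 63.27 kJ/min.
63.27 > 52.18, so adding turban snails raises the average — include it.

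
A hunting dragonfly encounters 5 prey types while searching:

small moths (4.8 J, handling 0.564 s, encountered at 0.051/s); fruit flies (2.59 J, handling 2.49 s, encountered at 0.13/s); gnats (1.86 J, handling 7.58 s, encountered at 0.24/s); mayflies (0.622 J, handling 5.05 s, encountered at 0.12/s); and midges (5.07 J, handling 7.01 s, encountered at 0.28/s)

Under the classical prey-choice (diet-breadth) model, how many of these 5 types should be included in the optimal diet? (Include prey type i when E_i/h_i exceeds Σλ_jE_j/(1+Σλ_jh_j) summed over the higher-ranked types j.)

3

Profitabilities (E/h, J/s): small moths 8.51, fruit flies 1.04, midges 0.723, gnats 0.245, mayflies 0.123. Add prey in this order while the next type's profitability exceeds the intake rate on those already taken.
Rate on top 1: 0.238. fruit flies: 1.04 > 0.238 → include.
Rate on top 2: 0.43. midges: 0.723 > 0.43 → include.
Rate on top 3: 0.6036. gnats: 0.245 < 0.6036 → exclude; stop.
Optimal diet: small moths, fruit flies, midges — 3 of 5 types.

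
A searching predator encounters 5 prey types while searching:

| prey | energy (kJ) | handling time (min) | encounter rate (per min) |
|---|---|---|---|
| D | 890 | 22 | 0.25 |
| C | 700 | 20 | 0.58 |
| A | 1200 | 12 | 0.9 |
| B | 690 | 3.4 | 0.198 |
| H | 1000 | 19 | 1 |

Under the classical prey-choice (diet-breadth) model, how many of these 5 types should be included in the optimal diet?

Rank by E/h (kJ/min): B 203, A 100, H 52.6, D 40.5, C 35. Include each in turn until the next type's E/h falls below the running intake rate.
Rate on top 1: 81.65. A: 100 > 81.65 → include.
Rate on top 2: 97.54. H: 52.6 < 97.54 → exclude; stop.
Optimal diet: B, A — 2 of 5 types.

2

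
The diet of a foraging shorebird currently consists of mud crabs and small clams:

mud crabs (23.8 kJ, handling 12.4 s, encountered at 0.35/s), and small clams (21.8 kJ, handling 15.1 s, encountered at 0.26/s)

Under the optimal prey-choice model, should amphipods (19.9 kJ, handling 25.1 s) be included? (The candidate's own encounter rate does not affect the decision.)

Current rate: (0.35×23.8 + 0.26×21.8)/(1 + 0.35×12.4 + 0.26×15.1) = 1.511 kJ/s.
amphipods: E/h = 19.9/25.1 = 0.7928 kJ/s.
Since 0.7928 < R, time spent handling amphipods is better spent searching.

No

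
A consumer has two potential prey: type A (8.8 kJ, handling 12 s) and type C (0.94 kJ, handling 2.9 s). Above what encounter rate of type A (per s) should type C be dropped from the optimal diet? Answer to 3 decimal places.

The zero-one rule: include type C iff E₂/h₂ > λE₁/(1+λh₁). Equality gives the switch point.
λE₁h₂ = E₂ + λE₂h₁ ⇒ λ = E₂/(E₁h₂ − E₂h₁) = 0.94/(25.52 − 11.28) = 0.06601 per s.

0.066 per s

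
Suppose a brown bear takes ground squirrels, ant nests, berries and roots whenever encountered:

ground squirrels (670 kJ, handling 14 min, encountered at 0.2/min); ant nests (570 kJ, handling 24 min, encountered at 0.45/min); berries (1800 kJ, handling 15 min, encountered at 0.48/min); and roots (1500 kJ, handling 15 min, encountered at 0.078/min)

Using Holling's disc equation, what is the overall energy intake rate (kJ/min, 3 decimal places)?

59.708 kJ/min

R = Σλ_iE_i / (1 + Σλ_ih_i)
Numerator: 0.2×670 + 0.45×570 + 0.48×1800 + 0.078×1500 = 1372
Denominator: 1 + 0.2×14 + 0.45×24 + 0.48×15 + 0.078×15 = 22.97
R = 1372/22.97 = 59.71 kJ/min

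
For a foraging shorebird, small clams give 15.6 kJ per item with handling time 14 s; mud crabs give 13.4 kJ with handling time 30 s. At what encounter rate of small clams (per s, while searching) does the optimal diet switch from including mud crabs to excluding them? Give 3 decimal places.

The zero-one rule: include mud crabs iff E₂/h₂ > λE₁/(1+λh₁). Equality gives the switch point.
λE₁h₂ = E₂ + λE₂h₁ ⇒ λ = E₂/(E₁h₂ − E₂h₁) = 13.4/(468 − 187.6) = 0.04779 per s.

0.048 per s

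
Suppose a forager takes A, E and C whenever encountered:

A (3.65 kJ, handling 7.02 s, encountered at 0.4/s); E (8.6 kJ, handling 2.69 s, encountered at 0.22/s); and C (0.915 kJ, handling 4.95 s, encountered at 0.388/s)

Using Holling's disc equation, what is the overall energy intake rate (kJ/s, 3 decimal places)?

0.587 kJ/s

Energy encountered per unit search time: 0.4×3.65 + 0.22×8.6 + 0.388×0.915 = 3.707 kJ/s.
Handling time per unit search time: 0.4×7.02 + 0.22×2.69 + 0.388×4.95 = 5.32.
Rate = 3.707/(1 + 5.32) = 0.5865 kJ/s.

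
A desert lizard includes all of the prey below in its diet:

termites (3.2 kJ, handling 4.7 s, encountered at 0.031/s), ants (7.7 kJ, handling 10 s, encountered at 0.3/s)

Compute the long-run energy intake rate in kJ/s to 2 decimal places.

R = Σλ_iE_i / (1 + Σλ_ih_i)
Numerator: 0.031×3.2 + 0.3×7.7 = 2.409
Denominator: 1 + 0.031×4.7 + 0.3×10 = 4.146
R = 2.409/4.146 = 0.5811 kJ/s

0.58 kJ/s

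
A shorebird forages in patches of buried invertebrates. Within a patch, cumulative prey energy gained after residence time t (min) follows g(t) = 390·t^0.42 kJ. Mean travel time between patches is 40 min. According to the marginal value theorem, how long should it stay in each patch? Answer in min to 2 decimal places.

Maximise g(t)/(T+t): set derivative to zero → g'(t)(T+t) = g(t).
g'(t) = 0.42·390·t^-0.58. Setting 0.42·390·t^-0.58 = 390·t^0.42/(40+t) gives 0.42(40+t) = t, so 0.58·t = 0.42×40.
t* = 0.42×40/0.58 = 28.97 min.

28.97 min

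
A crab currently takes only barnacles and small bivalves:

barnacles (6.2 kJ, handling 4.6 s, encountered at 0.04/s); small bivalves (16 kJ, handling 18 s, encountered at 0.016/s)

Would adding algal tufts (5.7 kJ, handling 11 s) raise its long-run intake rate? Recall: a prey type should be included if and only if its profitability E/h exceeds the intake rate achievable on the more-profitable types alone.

Yes

Current rate: (0.04×6.2 + 0.016×16)/(1 + 0.04×4.6 + 0.016×18) = 0.3424 kJ/s.
Profitability of algal tufts: 5.7/11 = 0.5182 kJ/s.
0.5182 > 0.3424, so adding algal tufts raises the average — include it.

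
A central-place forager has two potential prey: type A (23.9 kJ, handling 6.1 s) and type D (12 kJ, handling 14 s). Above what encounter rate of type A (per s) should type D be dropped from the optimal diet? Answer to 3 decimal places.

0.046 per s

Drop type D once their profitability E₂/h₂ falls below the rate achievable on type A alone: E₂/h₂ = λE₁/(1 + λh₁).
Solve for λ: λE₁h₂ = E₂(1 + λh₁) → λ(E₁h₂ − E₂h₁) = E₂ → λ = E₂/(E₁h₂ − E₂h₁).
λ = 12/(23.9×14 − 12×6.1) = 12/261.4 = 0.04591 per s.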